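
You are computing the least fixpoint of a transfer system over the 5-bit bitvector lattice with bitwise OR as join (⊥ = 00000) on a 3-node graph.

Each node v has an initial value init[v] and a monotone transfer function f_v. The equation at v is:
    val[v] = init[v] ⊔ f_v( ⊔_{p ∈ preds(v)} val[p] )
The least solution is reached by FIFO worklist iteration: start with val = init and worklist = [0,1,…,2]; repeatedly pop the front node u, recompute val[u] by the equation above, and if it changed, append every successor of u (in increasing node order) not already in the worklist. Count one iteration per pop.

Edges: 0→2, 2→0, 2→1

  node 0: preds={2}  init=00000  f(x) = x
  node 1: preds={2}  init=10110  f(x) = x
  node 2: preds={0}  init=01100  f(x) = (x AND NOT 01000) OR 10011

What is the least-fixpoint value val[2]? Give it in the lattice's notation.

Iteration log — 6 steps:
  step 1. node 0  ⊔preds=01100  new=01100  old=00000  +wl: 
  step 2. node 1  ⊔preds=01100  new=11110  old=10110  +wl: 
  step 3. node 2  ⊔preds=01100  new=11111  old=01100  +wl: 0,1
  step 4. node 0  ⊔preds=11111  new=11111  old=01100  +wl: 2
  step 5. node 1  ⊔preds=11111  new=11111  old=11110  +wl: 
  step 6. node 2  ⊔preds=11111  new=11111  stable

Least fixpoint reached:
  node 0: 11111
  node 1: 11111
  node 2: 11111

11111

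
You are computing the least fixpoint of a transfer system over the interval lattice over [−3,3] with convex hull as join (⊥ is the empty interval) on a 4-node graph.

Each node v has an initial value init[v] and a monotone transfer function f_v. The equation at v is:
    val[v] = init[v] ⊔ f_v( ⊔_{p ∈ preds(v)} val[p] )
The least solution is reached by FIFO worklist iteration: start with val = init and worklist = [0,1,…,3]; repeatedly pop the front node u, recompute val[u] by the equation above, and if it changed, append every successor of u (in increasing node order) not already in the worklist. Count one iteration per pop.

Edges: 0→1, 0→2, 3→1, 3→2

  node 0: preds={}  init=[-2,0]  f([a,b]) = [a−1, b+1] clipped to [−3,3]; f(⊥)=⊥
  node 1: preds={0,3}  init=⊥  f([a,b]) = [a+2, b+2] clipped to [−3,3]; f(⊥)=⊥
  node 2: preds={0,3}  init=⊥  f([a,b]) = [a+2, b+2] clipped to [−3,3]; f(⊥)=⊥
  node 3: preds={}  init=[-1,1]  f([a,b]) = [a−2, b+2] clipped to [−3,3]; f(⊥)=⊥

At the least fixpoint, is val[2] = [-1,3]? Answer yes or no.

no

Trace (4 dequeues):
  [1] u=0 | in ⊥ | out [-2,0] | ==
  [2] u=1 | in [-2,1] | out [0,3] | prev ⊥ | push {}
  [3] u=2 | in [-2,1] | out [0,3] | prev ⊥ | push {}
  [4] u=3 | in ⊥ | out [-1,1] | ==

Converged values:
  [0] [-2,0]
  [1] [0,3]
  [2] [0,3]
  [3] [-1,1]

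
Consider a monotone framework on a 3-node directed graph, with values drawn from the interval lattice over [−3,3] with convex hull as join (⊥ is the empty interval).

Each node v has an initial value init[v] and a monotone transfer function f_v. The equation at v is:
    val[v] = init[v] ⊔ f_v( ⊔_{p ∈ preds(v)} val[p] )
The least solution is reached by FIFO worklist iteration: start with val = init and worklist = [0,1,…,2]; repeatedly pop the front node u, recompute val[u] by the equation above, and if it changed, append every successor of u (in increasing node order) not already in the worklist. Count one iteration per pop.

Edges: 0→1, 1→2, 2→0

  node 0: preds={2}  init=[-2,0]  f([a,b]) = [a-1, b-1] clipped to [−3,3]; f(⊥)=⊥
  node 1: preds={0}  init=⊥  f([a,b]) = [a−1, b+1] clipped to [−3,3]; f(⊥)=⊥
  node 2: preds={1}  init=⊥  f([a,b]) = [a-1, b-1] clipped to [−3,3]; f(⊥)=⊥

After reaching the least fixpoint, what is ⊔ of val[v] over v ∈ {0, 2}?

[-3,0]

Worklist (5 pops):
  #1 pop 0: in=⊥ → [-2,0] (no change)
  #2 pop 1: in=[-2,0] → [-3,1] (was ⊥); enqueue []
  #3 pop 2: in=[-3,1] → [-3,0] (was ⊥); enqueue [0]
  #4 pop 0: in=[-3,0] → [-3,0] (was [-2,0]); enqueue [1]
  #5 pop 1: in=[-3,0] → [-3,1] (no change)

Fixpoint:
  val[0] = [-3,0]
  val[1] = [-3,1]
  val[2] = [-3,0]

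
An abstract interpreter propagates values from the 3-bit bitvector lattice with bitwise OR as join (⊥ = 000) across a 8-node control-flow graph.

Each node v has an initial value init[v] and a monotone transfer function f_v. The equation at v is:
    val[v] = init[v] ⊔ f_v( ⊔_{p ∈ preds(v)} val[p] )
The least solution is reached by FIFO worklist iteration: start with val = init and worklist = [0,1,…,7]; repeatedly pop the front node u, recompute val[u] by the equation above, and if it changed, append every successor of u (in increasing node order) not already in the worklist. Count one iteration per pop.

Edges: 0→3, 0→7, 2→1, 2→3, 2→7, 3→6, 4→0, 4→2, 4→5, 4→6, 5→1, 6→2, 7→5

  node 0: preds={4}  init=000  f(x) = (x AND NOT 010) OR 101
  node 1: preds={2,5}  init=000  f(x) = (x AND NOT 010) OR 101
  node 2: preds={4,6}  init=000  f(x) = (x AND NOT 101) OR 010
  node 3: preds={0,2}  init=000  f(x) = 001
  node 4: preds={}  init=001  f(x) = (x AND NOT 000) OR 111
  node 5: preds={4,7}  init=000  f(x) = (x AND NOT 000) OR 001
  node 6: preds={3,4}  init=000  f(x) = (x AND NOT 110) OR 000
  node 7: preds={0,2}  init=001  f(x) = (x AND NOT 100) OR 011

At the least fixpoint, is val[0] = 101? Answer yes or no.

Trace (12 dequeues):
  [1] u=0 | in 001 | out 101 | prev 000 | push {}
  [2] u=1 | in 000 | out 101 | prev 000 | push {}
  [3] u=2 | in 001 | out 010 | prev 000 | push {1}
  [4] u=3 | in 111 | out 001 | prev 000 | push {}
  [5] u=4 | in 000 | out 111 | prev 001 | push {0,2}
  [6] u=5 | in 111 | out 111 | prev 000 | push {}
  [7] u=6 | in 111 | out 001 | prev 000 | push {}
  [8] u=7 | in 111 | out 011 | prev 001 | push {5}
  [9] u=1 | in 111 | out 101 | ==
  [10] u=0 | in 111 | out 101 | ==
  [11] u=2 | in 111 | out 010 | ==
  [12] u=5 | in 111 | out 111 | ==

Converged values:
  [0] 101
  [1] 101
  [2] 010
  [3] 001
  [4] 111
  [5] 111
  [6] 001
  [7] 011

yes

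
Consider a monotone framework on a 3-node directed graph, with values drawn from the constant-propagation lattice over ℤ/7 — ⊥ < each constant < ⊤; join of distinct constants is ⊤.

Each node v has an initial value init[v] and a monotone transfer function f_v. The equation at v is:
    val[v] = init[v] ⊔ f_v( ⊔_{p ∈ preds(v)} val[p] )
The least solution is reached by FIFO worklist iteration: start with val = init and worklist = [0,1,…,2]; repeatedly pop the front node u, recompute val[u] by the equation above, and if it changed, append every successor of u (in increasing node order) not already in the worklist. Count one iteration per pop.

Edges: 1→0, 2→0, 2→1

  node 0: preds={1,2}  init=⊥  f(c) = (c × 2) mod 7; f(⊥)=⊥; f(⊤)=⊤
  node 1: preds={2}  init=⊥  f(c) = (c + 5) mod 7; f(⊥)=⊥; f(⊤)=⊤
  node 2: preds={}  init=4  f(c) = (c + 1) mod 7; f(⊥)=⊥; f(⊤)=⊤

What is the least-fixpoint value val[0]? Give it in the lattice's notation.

Iteration log — 4 steps:
  step 1. node 0  ⊔preds=4  new=1  old=⊥  +wl: 
  step 2. node 1  ⊔preds=4  new=2  old=⊥  +wl: 0
  step 3. node 2  ⊔preds=⊥  new=4  stable
  step 4. node 0  ⊔preds=⊤  new=⊤  old=1  +wl: 

Least fixpoint reached:
  node 0: ⊤
  node 1: 2
  node 2: 4

⊤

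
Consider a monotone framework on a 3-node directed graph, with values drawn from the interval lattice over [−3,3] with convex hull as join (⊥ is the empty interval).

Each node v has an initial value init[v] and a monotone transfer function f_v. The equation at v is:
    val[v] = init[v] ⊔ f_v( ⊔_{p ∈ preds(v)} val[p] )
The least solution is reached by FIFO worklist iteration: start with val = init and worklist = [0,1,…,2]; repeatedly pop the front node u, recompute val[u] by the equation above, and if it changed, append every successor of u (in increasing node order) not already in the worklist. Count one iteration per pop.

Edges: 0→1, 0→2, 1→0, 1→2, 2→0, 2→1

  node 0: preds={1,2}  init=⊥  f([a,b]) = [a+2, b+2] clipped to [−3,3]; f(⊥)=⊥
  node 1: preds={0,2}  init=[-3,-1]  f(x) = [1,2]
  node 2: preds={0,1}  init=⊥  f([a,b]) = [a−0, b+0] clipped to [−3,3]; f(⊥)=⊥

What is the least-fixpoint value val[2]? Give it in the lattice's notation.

[-3,3]

Worklist (8 pops):
  #1 pop 0: in=[-3,-1] → [-1,1] (was ⊥); enqueue []
  #2 pop 1: in=[-1,1] → [-3,2] (was [-3,-1]); enqueue [0]
  #3 pop 2: in=[-3,2] → [-3,2] (was ⊥); enqueue [1]
  #4 pop 0: in=[-3,2] → [-1,3] (was [-1,1]); enqueue [2]
  #5 pop 1: in=[-3,3] → [-3,2] (no change)
  #6 pop 2: in=[-3,3] → [-3,3] (was [-3,2]); enqueue [0,1]
  #7 pop 0: in=[-3,3] → [-1,3] (no change)
  #8 pop 1: in=[-3,3] → [-3,2] (no change)

Fixpoint:
  val[0] = [-1,3]
  val[1] = [-3,2]
  val[2] = [-3,3]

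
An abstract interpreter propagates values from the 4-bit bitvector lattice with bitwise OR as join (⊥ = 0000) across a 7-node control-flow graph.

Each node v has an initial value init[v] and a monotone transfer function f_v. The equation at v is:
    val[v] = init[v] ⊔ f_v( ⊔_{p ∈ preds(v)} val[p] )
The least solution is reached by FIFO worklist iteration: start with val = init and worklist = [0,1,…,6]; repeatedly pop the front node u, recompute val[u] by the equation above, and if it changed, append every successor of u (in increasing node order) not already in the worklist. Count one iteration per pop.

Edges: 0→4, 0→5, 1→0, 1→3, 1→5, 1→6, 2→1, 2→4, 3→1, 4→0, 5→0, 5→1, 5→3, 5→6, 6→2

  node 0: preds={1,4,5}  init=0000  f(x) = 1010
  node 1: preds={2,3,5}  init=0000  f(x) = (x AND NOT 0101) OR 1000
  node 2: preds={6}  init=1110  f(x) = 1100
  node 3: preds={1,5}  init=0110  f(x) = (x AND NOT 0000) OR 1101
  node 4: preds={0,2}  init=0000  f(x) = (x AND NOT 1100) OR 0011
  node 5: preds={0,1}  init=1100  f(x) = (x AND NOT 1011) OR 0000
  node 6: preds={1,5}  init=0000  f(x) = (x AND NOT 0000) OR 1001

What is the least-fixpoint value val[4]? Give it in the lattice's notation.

Worklist (10 pops):
  #1 pop 0: in=1100 → 1010 (was 0000); enqueue []
  #2 pop 1: in=1110 → 1010 (was 0000); enqueue [0]
  #3 pop 2: in=0000 → 1110 (no change)
  #4 pop 3: in=1110 → 1111 (was 0110); enqueue [1]
  #5 pop 4: in=1110 → 0011 (was 0000); enqueue []
  #6 pop 5: in=1010 → 1100 (no change)
  #7 pop 6: in=1110 → 1111 (was 0000); enqueue [2]
  #8 pop 0: in=1111 → 1010 (no change)
  #9 pop 1: in=1111 → 1010 (no change)
  #10 pop 2: in=1111 → 1110 (no change)

Fixpoint:
  val[0] = 1010
  val[1] = 1010
  val[2] = 1110
  val[3] = 1111
  val[4] = 0011
  val[5] = 1100
  val[6] = 1111

0011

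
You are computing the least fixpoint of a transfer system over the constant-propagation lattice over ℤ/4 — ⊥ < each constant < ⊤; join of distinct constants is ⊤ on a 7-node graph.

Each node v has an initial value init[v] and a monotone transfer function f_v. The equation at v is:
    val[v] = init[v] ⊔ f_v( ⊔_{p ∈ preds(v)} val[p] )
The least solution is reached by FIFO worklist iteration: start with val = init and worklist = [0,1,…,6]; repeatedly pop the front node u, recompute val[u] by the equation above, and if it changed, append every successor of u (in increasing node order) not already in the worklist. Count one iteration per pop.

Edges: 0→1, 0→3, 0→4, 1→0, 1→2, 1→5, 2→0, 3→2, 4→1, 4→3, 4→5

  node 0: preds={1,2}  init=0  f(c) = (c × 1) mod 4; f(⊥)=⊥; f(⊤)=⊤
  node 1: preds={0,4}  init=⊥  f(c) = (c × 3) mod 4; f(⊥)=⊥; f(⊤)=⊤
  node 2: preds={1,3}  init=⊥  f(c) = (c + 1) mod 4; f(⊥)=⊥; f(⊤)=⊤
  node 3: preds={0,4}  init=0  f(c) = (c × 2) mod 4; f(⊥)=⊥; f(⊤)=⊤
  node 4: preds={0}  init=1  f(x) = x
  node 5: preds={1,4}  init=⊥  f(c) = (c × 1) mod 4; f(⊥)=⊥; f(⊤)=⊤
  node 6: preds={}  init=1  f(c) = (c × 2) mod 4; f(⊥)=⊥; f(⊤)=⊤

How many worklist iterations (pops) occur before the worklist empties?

12

Worklist (12 pops):
  #1 pop 0: in=⊥ → 0 (no change)
  #2 pop 1: in=⊤ → ⊤ (was ⊥); enqueue [0]
  #3 pop 2: in=⊤ → ⊤ (was ⊥); enqueue []
  #4 pop 3: in=⊤ → ⊤ (was 0); enqueue [2]
  #5 pop 4: in=0 → ⊤ (was 1); enqueue [1,3]
  #6 pop 5: in=⊤ → ⊤ (was ⊥); enqueue []
  #7 pop 6: in=⊥ → 1 (no change)
  #8 pop 0: in=⊤ → ⊤ (was 0); enqueue [4]
  #9 pop 2: in=⊤ → ⊤ (no change)
  #10 pop 1: in=⊤ → ⊤ (no change)
  #11 pop 3: in=⊤ → ⊤ (no change)
  #12 pop 4: in=⊤ → ⊤ (no change)

Fixpoint:
  val[0] = ⊤
  val[1] = ⊤
  val[2] = ⊤
  val[3] = ⊤
  val[4] = ⊤
  val[5] = ⊤
  val[6] = 1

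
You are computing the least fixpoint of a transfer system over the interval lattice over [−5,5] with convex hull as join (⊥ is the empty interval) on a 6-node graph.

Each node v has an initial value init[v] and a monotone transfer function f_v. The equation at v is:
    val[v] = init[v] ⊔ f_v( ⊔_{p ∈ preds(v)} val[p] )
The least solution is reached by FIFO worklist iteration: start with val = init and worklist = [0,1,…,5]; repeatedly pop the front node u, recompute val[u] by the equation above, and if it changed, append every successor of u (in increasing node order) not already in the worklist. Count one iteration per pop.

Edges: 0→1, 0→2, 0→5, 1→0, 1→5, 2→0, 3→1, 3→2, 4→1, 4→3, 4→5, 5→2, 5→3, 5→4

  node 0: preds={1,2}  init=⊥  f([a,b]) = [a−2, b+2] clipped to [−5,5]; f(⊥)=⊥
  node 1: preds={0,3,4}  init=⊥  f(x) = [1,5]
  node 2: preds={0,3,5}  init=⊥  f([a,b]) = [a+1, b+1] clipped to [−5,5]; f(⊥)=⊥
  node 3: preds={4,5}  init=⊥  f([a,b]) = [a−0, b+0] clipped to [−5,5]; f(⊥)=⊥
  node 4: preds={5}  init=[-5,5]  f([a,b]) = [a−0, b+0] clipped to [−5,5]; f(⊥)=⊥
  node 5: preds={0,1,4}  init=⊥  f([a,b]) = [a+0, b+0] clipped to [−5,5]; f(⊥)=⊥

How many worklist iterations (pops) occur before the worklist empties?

16

Iteration log — 16 steps:
  step 1. node 0  ⊔preds=⊥  new=⊥  stable
  step 2. node 1  ⊔preds=[-5,5]  new=[1,5]  old=⊥  +wl: 0
  step 3. node 2  ⊔preds=⊥  new=⊥  stable
  step 4. node 3  ⊔preds=[-5,5]  new=[-5,5]  old=⊥  +wl: 1,2
  step 5. node 4  ⊔preds=⊥  new=[-5,5]  stable
  step 6. node 5  ⊔preds=[-5,5]  new=[-5,5]  old=⊥  +wl: 3,4
  step 7. node 0  ⊔preds=[1,5]  new=[-1,5]  old=⊥  +wl: 5
  step 8. node 1  ⊔preds=[-5,5]  new=[1,5]  stable
  step 9. node 2  ⊔preds=[-5,5]  new=[-4,5]  old=⊥  +wl: 0
  step 10. node 3  ⊔preds=[-5,5]  new=[-5,5]  stable
  step 11. node 4  ⊔preds=[-5,5]  new=[-5,5]  stable
  step 12. node 5  ⊔preds=[-5,5]  new=[-5,5]  stable
  step 13. node 0  ⊔preds=[-4,5]  new=[-5,5]  old=[-1,5]  +wl: 1,2,5
  step 14. node 1  ⊔preds=[-5,5]  new=[1,5]  stable
  step 15. node 2  ⊔preds=[-5,5]  new=[-4,5]  stable
  step 16. node 5  ⊔preds=[-5,5]  new=[-5,5]  stable

Least fixpoint reached:
  node 0: [-5,5]
  node 1: [1,5]
  node 2: [-4,5]
  node 3: [-5,5]
  node 4: [-5,5]
  node 5: [-5,5]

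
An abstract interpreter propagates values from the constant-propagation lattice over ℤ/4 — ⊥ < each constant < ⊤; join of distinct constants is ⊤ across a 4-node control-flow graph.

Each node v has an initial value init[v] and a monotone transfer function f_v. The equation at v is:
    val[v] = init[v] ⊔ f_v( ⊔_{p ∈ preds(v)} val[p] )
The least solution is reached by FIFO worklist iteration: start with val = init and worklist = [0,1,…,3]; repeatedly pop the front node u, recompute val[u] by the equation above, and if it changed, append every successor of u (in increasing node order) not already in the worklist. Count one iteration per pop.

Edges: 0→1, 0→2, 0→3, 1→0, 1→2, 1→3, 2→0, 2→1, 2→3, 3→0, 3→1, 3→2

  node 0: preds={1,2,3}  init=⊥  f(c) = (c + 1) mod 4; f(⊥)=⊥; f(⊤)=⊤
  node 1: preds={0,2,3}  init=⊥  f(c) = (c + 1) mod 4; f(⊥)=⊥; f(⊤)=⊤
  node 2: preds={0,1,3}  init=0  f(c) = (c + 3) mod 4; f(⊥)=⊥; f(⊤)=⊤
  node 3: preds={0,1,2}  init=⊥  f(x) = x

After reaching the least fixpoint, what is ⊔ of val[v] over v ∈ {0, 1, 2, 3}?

⊤

Iteration log — 8 steps:
  step 1. node 0  ⊔preds=0  new=1  old=⊥  +wl: 
  step 2. node 1  ⊔preds=⊤  new=⊤  old=⊥  +wl: 0
  step 3. node 2  ⊔preds=⊤  new=⊤  old=0  +wl: 1
  step 4. node 3  ⊔preds=⊤  new=⊤  old=⊥  +wl: 2
  step 5. node 0  ⊔preds=⊤  new=⊤  old=1  +wl: 3
  step 6. node 1  ⊔preds=⊤  new=⊤  stable
  step 7. node 2  ⊔preds=⊤  new=⊤  stable
  step 8. node 3  ⊔preds=⊤  new=⊤  stable

Least fixpoint reached:
  node 0: ⊤
  node 1: ⊤
  node 2: ⊤
  node 3: ⊤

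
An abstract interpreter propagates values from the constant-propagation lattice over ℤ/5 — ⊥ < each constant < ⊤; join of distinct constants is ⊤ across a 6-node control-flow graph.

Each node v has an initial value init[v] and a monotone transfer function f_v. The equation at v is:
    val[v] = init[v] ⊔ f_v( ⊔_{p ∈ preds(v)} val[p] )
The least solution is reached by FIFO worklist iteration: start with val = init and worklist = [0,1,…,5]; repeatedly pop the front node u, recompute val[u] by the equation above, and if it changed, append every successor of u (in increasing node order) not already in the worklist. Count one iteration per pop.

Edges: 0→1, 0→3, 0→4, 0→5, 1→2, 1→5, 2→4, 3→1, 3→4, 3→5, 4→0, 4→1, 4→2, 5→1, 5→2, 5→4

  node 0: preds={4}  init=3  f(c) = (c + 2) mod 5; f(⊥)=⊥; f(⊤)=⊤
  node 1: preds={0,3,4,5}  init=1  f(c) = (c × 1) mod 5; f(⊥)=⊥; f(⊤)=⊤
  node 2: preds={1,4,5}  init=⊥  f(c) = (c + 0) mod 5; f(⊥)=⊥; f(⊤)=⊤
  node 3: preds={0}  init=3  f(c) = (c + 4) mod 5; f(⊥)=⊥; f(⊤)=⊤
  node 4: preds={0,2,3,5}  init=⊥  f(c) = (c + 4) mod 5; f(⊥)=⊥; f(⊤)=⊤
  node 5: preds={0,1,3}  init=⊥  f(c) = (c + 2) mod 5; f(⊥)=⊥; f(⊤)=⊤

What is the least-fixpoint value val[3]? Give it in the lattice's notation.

Trace (13 dequeues):
  [1] u=0 | in ⊥ | out 3 | ==
  [2] u=1 | in 3 | out ⊤ | prev 1 | push {}
  [3] u=2 | in ⊤ | out ⊤ | prev ⊥ | push {}
  [4] u=3 | in 3 | out ⊤ | prev 3 | push {1}
  [5] u=4 | in ⊤ | out ⊤ | prev ⊥ | push {0,2}
  [6] u=5 | in ⊤ | out ⊤ | prev ⊥ | push {4}
  [7] u=1 | in ⊤ | out ⊤ | ==
  [8] u=0 | in ⊤ | out ⊤ | prev 3 | push {1,3,5}
  [9] u=2 | in ⊤ | out ⊤ | ==
  [10] u=4 | in ⊤ | out ⊤ | ==
  [11] u=1 | in ⊤ | out ⊤ | ==
  [12] u=3 | in ⊤ | out ⊤ | ==
  [13] u=5 | in ⊤ | out ⊤ | ==

Converged values:
  [0] ⊤
  [1] ⊤
  [2] ⊤
  [3] ⊤
  [4] ⊤
  [5] ⊤

⊤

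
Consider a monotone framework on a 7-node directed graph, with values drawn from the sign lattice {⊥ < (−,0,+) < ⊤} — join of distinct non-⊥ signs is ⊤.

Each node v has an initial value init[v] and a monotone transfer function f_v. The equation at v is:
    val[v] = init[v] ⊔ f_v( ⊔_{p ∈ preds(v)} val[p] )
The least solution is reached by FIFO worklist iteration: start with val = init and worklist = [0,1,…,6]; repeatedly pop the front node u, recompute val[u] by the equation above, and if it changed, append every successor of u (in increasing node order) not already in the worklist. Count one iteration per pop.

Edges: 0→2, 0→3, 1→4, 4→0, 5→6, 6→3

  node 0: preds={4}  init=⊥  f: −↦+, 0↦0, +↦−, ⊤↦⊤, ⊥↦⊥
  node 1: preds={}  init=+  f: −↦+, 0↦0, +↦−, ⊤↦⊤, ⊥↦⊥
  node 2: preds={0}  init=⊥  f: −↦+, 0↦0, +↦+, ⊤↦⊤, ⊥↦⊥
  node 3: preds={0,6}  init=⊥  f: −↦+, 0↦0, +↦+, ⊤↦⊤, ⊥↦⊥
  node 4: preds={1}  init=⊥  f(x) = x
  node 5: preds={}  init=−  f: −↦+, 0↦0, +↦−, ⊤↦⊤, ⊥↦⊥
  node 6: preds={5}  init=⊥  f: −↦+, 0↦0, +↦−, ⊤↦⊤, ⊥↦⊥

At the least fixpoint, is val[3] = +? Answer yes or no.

no

Iteration log — 10 steps:
  step 1. node 0  ⊔preds=⊥  new=⊥  stable
  step 2. node 1  ⊔preds=⊥  new=+  stable
  step 3. node 2  ⊔preds=⊥  new=⊥  stable
  step 4. node 3  ⊔preds=⊥  new=⊥  stable
  step 5. node 4  ⊔preds=+  new=+  old=⊥  +wl: 0
  step 6. node 5  ⊔preds=⊥  new=−  stable
  step 7. node 6  ⊔preds=−  new=+  old=⊥  +wl: 3
  step 8. node 0  ⊔preds=+  new=−  old=⊥  +wl: 2
  step 9. node 3  ⊔preds=⊤  new=⊤  old=⊥  +wl: 
  step 10. node 2  ⊔preds=−  new=+  old=⊥  +wl: 

Least fixpoint reached:
  node 0: −
  node 1: +
  node 2: +
  node 3: ⊤
  node 4: +
  node 5: −
  node 6: +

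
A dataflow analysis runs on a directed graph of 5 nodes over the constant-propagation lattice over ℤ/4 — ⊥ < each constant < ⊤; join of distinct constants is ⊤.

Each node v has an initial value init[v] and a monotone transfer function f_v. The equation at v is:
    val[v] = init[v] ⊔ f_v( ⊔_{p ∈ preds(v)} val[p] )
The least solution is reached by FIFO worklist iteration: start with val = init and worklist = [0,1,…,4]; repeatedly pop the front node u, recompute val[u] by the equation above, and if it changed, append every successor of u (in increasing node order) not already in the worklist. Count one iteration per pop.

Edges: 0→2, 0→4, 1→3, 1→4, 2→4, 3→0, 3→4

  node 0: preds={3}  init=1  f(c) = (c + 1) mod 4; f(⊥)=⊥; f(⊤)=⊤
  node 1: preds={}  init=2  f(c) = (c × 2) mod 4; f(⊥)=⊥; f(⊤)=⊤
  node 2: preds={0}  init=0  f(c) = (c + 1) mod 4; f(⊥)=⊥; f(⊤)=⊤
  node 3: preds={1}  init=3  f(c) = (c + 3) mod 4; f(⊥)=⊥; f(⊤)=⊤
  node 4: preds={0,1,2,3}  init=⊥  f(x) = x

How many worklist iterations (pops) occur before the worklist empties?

6

Trace (6 dequeues):
  [1] u=0 | in 3 | out ⊤ | prev 1 | push {}
  [2] u=1 | in ⊥ | out 2 | ==
  [3] u=2 | in ⊤ | out ⊤ | prev 0 | push {}
  [4] u=3 | in 2 | out ⊤ | prev 3 | push {0}
  [5] u=4 | in ⊤ | out ⊤ | prev ⊥ | push {}
  [6] u=0 | in ⊤ | out ⊤ | ==

Converged values:
  [0] ⊤
  [1] 2
  [2] ⊤
  [3] ⊤
  [4] ⊤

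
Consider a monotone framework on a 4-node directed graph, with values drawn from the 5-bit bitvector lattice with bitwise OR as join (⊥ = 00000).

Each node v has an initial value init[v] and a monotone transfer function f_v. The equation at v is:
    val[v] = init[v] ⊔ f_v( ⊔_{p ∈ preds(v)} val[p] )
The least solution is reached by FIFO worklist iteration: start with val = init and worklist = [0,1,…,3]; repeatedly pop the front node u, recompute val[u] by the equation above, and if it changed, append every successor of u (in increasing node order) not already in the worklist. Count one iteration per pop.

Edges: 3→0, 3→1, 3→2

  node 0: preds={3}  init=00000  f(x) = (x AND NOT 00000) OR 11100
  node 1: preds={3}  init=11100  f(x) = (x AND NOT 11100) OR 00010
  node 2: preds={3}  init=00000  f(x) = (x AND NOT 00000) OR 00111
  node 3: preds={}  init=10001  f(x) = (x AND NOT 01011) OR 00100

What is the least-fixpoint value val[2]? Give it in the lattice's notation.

10111

Iteration log — 7 steps:
  step 1. node 0  ⊔preds=10001  new=11101  old=00000  +wl: 
  step 2. node 1  ⊔preds=10001  new=11111  old=11100  +wl: 
  step 3. node 2  ⊔preds=10001  new=10111  old=00000  +wl: 
  step 4. node 3  ⊔preds=00000  new=10101  old=10001  +wl: 0,1,2
  step 5. node 0  ⊔preds=10101  new=11101  stable
  step 6. node 1  ⊔preds=10101  new=11111  stable
  step 7. node 2  ⊔preds=10101  new=10111  stable

Least fixpoint reached:
  node 0: 11101
  node 1: 11111
  node 2: 10111
  node 3: 10101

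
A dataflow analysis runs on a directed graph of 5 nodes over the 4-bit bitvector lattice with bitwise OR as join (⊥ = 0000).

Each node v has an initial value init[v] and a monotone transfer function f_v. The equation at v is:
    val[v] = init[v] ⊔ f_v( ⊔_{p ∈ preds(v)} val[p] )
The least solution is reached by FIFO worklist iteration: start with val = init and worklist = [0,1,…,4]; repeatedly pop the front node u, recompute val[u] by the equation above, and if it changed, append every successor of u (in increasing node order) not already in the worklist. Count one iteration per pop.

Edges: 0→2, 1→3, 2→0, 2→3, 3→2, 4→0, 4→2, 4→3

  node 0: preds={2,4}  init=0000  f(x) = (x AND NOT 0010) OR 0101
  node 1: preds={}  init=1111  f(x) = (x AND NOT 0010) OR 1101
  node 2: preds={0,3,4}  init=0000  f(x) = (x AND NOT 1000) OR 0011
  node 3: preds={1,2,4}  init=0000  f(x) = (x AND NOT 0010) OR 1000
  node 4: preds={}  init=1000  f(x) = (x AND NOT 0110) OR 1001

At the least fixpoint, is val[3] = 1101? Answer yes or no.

yes

Iteration log — 8 steps:
  step 1. node 0  ⊔preds=1000  new=1101  old=0000  +wl: 
  step 2. node 1  ⊔preds=0000  new=1111  stable
  step 3. node 2  ⊔preds=1101  new=0111  old=0000  +wl: 0
  step 4. node 3  ⊔preds=1111  new=1101  old=0000  +wl: 2
  step 5. node 4  ⊔preds=0000  new=1001  old=1000  +wl: 3
  step 6. node 0  ⊔preds=1111  new=1101  stable
  step 7. node 2  ⊔preds=1101  new=0111  stable
  step 8. node 3  ⊔preds=1111  new=1101  stable

Least fixpoint reached:
  node 0: 1101
  node 1: 1111
  node 2: 0111
  node 3: 1101
  node 4: 1001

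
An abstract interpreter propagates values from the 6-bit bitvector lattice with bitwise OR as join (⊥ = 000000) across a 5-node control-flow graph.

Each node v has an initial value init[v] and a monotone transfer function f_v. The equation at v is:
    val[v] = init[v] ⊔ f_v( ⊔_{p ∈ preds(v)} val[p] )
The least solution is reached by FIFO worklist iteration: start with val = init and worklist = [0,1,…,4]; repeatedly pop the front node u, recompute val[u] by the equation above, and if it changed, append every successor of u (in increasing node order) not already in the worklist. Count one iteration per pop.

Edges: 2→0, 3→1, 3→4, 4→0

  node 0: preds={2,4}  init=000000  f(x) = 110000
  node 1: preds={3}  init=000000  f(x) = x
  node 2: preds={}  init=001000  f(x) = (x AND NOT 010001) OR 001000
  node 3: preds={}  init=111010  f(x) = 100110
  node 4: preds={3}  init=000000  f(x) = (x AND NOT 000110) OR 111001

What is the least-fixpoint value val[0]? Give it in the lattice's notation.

Worklist (7 pops):
  #1 pop 0: in=001000 → 110000 (was 000000); enqueue []
  #2 pop 1: in=111010 → 111010 (was 000000); enqueue []
  #3 pop 2: in=000000 → 001000 (no change)
  #4 pop 3: in=000000 → 111110 (was 111010); enqueue [1]
  #5 pop 4: in=111110 → 111001 (was 000000); enqueue [0]
  #6 pop 1: in=111110 → 111110 (was 111010); enqueue []
  #7 pop 0: in=111001 → 110000 (no change)

Fixpoint:
  val[0] = 110000
  val[1] = 111110
  val[2] = 001000
  val[3] = 111110
  val[4] = 111001

110000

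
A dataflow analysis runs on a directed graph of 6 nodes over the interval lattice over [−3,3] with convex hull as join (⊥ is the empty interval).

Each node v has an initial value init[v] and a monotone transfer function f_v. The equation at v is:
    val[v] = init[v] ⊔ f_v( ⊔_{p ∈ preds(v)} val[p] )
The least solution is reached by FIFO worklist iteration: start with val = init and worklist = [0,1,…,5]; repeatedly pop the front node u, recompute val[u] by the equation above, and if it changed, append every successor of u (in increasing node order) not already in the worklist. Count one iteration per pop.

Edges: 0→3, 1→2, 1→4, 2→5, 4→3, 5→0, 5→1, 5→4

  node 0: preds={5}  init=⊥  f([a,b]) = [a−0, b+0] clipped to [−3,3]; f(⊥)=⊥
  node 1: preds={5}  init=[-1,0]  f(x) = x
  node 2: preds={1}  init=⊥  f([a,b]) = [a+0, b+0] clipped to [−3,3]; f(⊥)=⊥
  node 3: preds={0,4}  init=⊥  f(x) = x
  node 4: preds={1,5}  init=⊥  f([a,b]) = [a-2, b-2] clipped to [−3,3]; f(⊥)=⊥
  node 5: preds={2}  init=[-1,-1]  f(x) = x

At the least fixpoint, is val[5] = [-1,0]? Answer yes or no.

Worklist (11 pops):
  #1 pop 0: in=[-1,-1] → [-1,-1] (was ⊥); enqueue []
  #2 pop 1: in=[-1,-1] → [-1,0] (no change)
  #3 pop 2: in=[-1,0] → [-1,0] (was ⊥); enqueue []
  #4 pop 3: in=[-1,-1] → [-1,-1] (was ⊥); enqueue []
  #5 pop 4: in=[-1,0] → [-3,-2] (was ⊥); enqueue [3]
  #6 pop 5: in=[-1,0] → [-1,0] (was [-1,-1]); enqueue [0,1,4]
  #7 pop 3: in=[-3,-1] → [-3,-1] (was [-1,-1]); enqueue []
  #8 pop 0: in=[-1,0] → [-1,0] (was [-1,-1]); enqueue [3]
  #9 pop 1: in=[-1,0] → [-1,0] (no change)
  #10 pop 4: in=[-1,0] → [-3,-2] (no change)
  #11 pop 3: in=[-3,0] → [-3,0] (was [-3,-1]); enqueue []

Fixpoint:
  val[0] = [-1,0]
  val[1] = [-1,0]
  val[2] = [-1,0]
  val[3] = [-3,0]
  val[4] = [-3,-2]
  val[5] = [-1,0]

yes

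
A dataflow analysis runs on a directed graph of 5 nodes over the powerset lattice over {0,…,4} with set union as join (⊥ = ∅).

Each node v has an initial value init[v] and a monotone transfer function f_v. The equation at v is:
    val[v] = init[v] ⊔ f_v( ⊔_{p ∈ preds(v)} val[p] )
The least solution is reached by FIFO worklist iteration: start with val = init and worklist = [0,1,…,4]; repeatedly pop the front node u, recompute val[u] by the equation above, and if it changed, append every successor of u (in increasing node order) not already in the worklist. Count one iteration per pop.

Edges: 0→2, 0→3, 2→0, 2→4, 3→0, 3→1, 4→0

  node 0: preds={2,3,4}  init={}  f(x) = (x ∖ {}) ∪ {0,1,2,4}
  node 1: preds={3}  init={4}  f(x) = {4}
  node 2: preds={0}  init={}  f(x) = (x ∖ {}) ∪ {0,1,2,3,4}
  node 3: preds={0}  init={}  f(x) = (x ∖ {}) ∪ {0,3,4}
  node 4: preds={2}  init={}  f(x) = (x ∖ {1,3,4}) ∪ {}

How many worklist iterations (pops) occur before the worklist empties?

Trace (9 dequeues):
  [1] u=0 | in {} | out {0,1,2,4} | prev {} | push {}
  [2] u=1 | in {} | out {4} | ==
  [3] u=2 | in {0,1,2,4} | out {0,1,2,3,4} | prev {} | push {0}
  [4] u=3 | in {0,1,2,4} | out {0,1,2,3,4} | prev {} | push {1}
  [5] u=4 | in {0,1,2,3,4} | out {0,2} | prev {} | push {}
  [6] u=0 | in {0,1,2,3,4} | out {0,1,2,3,4} | prev {0,1,2,4} | push {2,3}
  [7] u=1 | in {0,1,2,3,4} | out {4} | ==
  [8] u=2 | in {0,1,2,3,4} | out {0,1,2,3,4} | ==
  [9] u=3 | in {0,1,2,3,4} | out {0,1,2,3,4} | ==

Converged values:
  [0] {0,1,2,3,4}
  [1] {4}
  [2] {0,1,2,3,4}
  [3] {0,1,2,3,4}
  [4] {0,2}

9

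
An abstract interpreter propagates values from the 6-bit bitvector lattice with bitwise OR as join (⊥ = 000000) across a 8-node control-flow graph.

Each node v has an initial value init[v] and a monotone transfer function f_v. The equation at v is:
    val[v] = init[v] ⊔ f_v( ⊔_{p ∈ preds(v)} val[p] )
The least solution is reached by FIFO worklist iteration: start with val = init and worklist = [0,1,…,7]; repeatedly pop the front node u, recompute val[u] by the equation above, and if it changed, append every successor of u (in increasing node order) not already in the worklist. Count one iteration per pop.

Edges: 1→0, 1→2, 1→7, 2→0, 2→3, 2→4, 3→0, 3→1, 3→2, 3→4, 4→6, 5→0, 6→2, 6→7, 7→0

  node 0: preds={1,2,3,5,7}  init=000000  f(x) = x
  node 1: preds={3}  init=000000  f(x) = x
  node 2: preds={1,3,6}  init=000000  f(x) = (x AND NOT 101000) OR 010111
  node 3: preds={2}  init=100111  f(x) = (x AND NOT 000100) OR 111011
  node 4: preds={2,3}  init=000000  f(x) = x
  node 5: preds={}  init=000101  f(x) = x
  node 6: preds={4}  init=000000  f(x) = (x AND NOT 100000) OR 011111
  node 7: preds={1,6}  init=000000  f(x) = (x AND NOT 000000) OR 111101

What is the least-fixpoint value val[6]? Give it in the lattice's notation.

Iteration log — 13 steps:
  step 1. node 0  ⊔preds=100111  new=100111  old=000000  +wl: 
  step 2. node 1  ⊔preds=100111  new=100111  old=000000  +wl: 0
  step 3. node 2  ⊔preds=100111  new=010111  old=000000  +wl: 
  step 4. node 3  ⊔preds=010111  new=111111  old=100111  +wl: 1,2
  step 5. node 4  ⊔preds=111111  new=111111  old=000000  +wl: 
  step 6. node 5  ⊔preds=000000  new=000101  stable
  step 7. node 6  ⊔preds=111111  new=011111  old=000000  +wl: 
  step 8. node 7  ⊔preds=111111  new=111111  old=000000  +wl: 
  step 9. node 0  ⊔preds=111111  new=111111  old=100111  +wl: 
  step 10. node 1  ⊔preds=111111  new=111111  old=100111  +wl: 0,7
  step 11. node 2  ⊔preds=111111  new=010111  stable
  step 12. node 0  ⊔preds=111111  new=111111  stable
  step 13. node 7  ⊔preds=111111  new=111111  stable

Least fixpoint reached:
  node 0: 111111
  node 1: 111111
  node 2: 010111
  node 3: 111111
  node 4: 111111
  node 5: 000101
  node 6: 011111
  node 7: 111111

011111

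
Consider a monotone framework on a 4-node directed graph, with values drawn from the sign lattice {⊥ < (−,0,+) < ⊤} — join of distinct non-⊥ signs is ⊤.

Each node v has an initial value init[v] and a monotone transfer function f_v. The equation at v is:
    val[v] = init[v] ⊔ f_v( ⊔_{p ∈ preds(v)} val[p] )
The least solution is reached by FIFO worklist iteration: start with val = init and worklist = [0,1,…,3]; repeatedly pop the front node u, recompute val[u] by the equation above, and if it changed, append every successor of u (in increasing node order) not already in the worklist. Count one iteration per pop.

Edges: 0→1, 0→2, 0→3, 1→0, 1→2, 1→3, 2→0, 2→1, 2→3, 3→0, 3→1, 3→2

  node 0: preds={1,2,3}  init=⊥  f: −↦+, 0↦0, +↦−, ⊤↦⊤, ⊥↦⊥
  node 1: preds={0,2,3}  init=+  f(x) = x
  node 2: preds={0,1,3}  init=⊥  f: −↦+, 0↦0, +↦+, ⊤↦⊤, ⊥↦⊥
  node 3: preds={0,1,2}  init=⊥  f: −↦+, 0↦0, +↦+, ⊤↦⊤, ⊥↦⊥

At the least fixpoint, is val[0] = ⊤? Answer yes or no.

Trace (8 dequeues):
  [1] u=0 | in + | out − | prev ⊥ | push {}
  [2] u=1 | in − | out ⊤ | prev + | push {0}
  [3] u=2 | in ⊤ | out ⊤ | prev ⊥ | push {1}
  [4] u=3 | in ⊤ | out ⊤ | prev ⊥ | push {2}
  [5] u=0 | in ⊤ | out ⊤ | prev − | push {3}
  [6] u=1 | in ⊤ | out ⊤ | ==
  [7] u=2 | in ⊤ | out ⊤ | ==
  [8] u=3 | in ⊤ | out ⊤ | ==

Converged values:
  [0] ⊤
  [1] ⊤
  [2] ⊤
  [3] ⊤

yes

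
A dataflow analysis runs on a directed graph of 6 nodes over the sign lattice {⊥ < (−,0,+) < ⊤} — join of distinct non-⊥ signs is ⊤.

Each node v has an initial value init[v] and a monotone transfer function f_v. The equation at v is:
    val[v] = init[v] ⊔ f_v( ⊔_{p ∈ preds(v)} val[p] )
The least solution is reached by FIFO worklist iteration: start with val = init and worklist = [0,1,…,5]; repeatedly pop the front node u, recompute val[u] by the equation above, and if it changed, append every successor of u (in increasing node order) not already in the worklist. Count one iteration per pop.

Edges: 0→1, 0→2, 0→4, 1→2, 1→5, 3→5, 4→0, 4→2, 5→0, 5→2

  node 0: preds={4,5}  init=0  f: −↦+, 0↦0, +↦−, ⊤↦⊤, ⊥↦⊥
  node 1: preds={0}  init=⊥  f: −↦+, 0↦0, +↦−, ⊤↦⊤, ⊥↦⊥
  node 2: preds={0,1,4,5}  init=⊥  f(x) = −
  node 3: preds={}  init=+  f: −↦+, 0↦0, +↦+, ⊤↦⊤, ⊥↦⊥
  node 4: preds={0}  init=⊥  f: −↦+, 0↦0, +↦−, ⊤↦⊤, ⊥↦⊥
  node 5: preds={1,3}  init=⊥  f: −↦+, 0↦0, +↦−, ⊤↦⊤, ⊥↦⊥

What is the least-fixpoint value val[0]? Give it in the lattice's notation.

⊤

Trace (13 dequeues):
  [1] u=0 | in ⊥ | out 0 | ==
  [2] u=1 | in 0 | out 0 | prev ⊥ | push {}
  [3] u=2 | in 0 | out − | prev ⊥ | push {}
  [4] u=3 | in ⊥ | out + | ==
  [5] u=4 | in 0 | out 0 | prev ⊥ | push {0,2}
  [6] u=5 | in ⊤ | out ⊤ | prev ⊥ | push {}
  [7] u=0 | in ⊤ | out ⊤ | prev 0 | push {1,4}
  [8] u=2 | in ⊤ | out − | ==
  [9] u=1 | in ⊤ | out ⊤ | prev 0 | push {2,5}
  [10] u=4 | in ⊤ | out ⊤ | prev 0 | push {0}
  [11] u=2 | in ⊤ | out − | ==
  [12] u=5 | in ⊤ | out ⊤ | ==
  [13] u=0 | in ⊤ | out ⊤ | ==

Converged values:
  [0] ⊤
  [1] ⊤
  [2] −
  [3] +
  [4] ⊤
  [5] ⊤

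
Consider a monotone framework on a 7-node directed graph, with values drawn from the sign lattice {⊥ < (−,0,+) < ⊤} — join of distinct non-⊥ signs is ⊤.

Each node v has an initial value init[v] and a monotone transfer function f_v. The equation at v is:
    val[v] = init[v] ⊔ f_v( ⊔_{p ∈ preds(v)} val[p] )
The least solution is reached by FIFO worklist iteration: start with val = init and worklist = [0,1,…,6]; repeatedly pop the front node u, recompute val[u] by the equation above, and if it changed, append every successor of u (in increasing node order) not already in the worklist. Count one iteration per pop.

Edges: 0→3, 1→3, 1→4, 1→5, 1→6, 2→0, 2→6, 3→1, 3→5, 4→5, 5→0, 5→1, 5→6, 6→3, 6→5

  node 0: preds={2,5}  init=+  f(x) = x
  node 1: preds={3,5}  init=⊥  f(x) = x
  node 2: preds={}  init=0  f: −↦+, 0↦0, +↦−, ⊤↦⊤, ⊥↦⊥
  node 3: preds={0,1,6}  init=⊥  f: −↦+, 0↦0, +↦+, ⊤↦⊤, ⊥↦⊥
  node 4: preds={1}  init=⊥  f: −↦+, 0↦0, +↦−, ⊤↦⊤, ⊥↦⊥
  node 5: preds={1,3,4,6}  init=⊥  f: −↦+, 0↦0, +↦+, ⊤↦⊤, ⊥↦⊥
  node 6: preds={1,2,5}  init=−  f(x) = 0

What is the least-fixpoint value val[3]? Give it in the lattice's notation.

Worklist (14 pops):
  #1 pop 0: in=0 → ⊤ (was +); enqueue []
  #2 pop 1: in=⊥ → ⊥ (no change)
  #3 pop 2: in=⊥ → 0 (no change)
  #4 pop 3: in=⊤ → ⊤ (was ⊥); enqueue [1]
  #5 pop 4: in=⊥ → ⊥ (no change)
  #6 pop 5: in=⊤ → ⊤ (was ⊥); enqueue [0]
  #7 pop 6: in=⊤ → ⊤ (was −); enqueue [3,5]
  #8 pop 1: in=⊤ → ⊤ (was ⊥); enqueue [4,6]
  #9 pop 0: in=⊤ → ⊤ (no change)
  #10 pop 3: in=⊤ → ⊤ (no change)
  #11 pop 5: in=⊤ → ⊤ (no change)
  #12 pop 4: in=⊤ → ⊤ (was ⊥); enqueue [5]
  #13 pop 6: in=⊤ → ⊤ (no change)
  #14 pop 5: in=⊤ → ⊤ (no change)

Fixpoint:
  val[0] = ⊤
  val[1] = ⊤
  val[2] = 0
  val[3] = ⊤
  val[4] = ⊤
  val[5] = ⊤
  val[6] = ⊤

⊤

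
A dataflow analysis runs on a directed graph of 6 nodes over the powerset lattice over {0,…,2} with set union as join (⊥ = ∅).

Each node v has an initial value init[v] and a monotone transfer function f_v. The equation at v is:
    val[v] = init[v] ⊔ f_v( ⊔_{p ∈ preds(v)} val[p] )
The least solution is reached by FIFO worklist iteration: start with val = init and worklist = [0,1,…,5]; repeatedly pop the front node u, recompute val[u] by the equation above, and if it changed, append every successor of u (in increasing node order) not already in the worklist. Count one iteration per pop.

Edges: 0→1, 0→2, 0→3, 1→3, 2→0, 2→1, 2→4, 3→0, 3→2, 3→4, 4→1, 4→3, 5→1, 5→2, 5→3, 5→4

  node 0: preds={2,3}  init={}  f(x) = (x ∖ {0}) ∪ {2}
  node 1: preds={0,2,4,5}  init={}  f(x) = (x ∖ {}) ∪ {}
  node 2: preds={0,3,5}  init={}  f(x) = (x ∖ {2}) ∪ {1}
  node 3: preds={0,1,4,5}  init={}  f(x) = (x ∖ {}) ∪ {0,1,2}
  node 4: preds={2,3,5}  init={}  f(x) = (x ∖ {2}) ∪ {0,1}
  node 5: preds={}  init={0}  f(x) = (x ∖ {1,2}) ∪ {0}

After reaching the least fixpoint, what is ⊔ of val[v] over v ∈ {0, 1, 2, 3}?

{0,1,2}

Iteration log — 10 steps:
  step 1. node 0  ⊔preds={}  new={2}  old={}  +wl: 
  step 2. node 1  ⊔preds={0,2}  new={0,2}  old={}  +wl: 
  step 3. node 2  ⊔preds={0,2}  new={0,1}  old={}  +wl: 0,1
  step 4. node 3  ⊔preds={0,2}  new={0,1,2}  old={}  +wl: 2
  step 5. node 4  ⊔preds={0,1,2}  new={0,1}  old={}  +wl: 3
  step 6. node 5  ⊔preds={}  new={0}  stable
  step 7. node 0  ⊔preds={0,1,2}  new={1,2}  old={2}  +wl: 
  step 8. node 1  ⊔preds={0,1,2}  new={0,1,2}  old={0,2}  +wl: 
  step 9. node 2  ⊔preds={0,1,2}  new={0,1}  stable
  step 10. node 3  ⊔preds={0,1,2}  new={0,1,2}  stable

Least fixpoint reached:
  node 0: {1,2}
  node 1: {0,1,2}
  node 2: {0,1}
  node 3: {0,1,2}
  node 4: {0,1}
  node 5: {0}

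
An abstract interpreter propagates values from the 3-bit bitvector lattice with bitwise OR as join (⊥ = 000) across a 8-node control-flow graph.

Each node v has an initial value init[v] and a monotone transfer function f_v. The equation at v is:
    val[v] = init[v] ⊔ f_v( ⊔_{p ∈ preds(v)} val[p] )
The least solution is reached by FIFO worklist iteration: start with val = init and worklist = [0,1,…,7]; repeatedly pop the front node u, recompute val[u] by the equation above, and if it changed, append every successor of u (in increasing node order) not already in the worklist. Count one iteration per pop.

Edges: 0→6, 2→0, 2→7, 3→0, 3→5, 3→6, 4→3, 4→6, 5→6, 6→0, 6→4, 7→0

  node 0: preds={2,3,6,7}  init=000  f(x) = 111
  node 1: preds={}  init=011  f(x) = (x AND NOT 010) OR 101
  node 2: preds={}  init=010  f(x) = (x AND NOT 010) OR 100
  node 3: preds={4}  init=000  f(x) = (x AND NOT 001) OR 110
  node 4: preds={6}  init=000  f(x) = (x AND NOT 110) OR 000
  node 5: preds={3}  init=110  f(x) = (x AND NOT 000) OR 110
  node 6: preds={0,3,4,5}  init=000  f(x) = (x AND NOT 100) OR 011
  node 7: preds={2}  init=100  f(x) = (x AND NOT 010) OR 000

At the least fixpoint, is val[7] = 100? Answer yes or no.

Trace (12 dequeues):
  [1] u=0 | in 110 | out 111 | prev 000 | push {}
  [2] u=1 | in 000 | out 111 | prev 011 | push {}
  [3] u=2 | in 000 | out 110 | prev 010 | push {0}
  [4] u=3 | in 000 | out 110 | prev 000 | push {}
  [5] u=4 | in 000 | out 000 | ==
  [6] u=5 | in 110 | out 110 | ==
  [7] u=6 | in 111 | out 011 | prev 000 | push {4}
  [8] u=7 | in 110 | out 100 | ==
  [9] u=0 | in 111 | out 111 | ==
  [10] u=4 | in 011 | out 001 | prev 000 | push {3,6}
  [11] u=3 | in 001 | out 110 | ==
  [12] u=6 | in 111 | out 011 | ==

Converged values:
  [0] 111
  [1] 111
  [2] 110
  [3] 110
  [4] 001
  [5] 110
  [6] 011
  [7] 100

yes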